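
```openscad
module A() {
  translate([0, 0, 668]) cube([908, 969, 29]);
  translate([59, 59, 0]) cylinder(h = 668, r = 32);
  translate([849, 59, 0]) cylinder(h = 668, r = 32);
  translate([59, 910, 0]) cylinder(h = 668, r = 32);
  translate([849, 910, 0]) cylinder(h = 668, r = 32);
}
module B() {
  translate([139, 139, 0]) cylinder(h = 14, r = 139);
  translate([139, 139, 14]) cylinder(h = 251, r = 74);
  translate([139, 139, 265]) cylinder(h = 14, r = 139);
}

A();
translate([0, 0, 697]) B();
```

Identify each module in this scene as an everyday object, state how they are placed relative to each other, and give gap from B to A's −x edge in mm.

A is a table. B is a spool. The spool is on top of the table. The gap from the spool to the table's −x edge is 0 mm.

The spool's min-x is at 0; the table's min-x is 0; gap = 0 mm.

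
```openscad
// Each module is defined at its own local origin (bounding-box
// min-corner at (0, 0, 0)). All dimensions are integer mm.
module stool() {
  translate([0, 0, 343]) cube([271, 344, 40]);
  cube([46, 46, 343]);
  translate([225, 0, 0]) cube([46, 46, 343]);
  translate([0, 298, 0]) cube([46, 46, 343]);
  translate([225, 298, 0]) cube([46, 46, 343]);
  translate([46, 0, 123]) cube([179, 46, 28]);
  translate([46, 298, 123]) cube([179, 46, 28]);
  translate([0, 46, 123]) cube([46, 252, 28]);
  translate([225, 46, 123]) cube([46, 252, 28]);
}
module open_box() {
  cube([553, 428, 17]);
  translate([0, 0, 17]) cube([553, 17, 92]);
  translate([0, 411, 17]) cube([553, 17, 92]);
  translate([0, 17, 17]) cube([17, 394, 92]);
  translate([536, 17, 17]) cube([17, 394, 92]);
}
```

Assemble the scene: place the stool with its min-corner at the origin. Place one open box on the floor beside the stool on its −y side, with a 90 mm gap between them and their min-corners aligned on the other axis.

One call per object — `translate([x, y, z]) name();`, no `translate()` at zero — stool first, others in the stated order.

stool();
translate([0, -518, 0]) open_box();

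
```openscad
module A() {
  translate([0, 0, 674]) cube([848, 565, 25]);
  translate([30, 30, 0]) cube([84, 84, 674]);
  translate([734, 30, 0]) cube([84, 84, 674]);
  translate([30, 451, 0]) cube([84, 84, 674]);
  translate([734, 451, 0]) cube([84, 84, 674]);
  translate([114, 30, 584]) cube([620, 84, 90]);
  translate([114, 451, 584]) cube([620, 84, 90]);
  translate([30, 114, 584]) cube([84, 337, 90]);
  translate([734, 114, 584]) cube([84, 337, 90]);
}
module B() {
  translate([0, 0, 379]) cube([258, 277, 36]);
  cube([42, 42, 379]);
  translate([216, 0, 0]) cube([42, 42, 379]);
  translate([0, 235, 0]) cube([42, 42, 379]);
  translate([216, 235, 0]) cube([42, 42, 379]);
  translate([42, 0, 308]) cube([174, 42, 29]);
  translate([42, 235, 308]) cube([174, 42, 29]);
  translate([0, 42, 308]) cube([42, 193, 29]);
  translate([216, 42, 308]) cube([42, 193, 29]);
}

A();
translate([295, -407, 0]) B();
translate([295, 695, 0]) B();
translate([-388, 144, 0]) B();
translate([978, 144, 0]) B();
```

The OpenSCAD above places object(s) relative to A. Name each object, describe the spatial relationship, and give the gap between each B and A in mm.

A is a table. B is a stool. Four stools sit around the table at the −y, +y, −x, +x sides. The gap between each stool and the table is 130 mm.

Each stool's nearest face is 130 mm from the table's bounding box.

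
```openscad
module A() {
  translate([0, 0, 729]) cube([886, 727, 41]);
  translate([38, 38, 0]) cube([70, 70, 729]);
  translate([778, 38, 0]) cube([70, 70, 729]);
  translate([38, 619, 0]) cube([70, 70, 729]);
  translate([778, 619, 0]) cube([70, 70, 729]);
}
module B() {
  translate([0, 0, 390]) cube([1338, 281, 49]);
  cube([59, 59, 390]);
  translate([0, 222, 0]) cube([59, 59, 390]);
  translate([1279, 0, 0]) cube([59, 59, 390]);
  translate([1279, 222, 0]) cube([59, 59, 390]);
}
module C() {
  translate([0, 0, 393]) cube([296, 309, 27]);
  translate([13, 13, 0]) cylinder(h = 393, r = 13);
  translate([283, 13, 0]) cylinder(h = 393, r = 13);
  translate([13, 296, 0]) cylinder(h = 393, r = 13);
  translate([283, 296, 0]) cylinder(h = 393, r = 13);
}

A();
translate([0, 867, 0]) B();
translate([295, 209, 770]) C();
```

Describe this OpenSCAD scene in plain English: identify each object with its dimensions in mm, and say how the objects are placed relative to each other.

A is a table: top 886 mm (x) × 727 mm (y), 41 mm thick, upper face at z = 770 mm, on four 70×70 mm square legs, each inset 38 mm from the nearest pair of top edges, running from z = 0 to the bottom of the top.

B is a bench: a 1338×281 mm seat slab, 49 mm thick, top at z = 439 mm, on four 59×59 mm square legs flush with the seat corners and standing on z = 0.

C is a simple wooden stool: a rectangular seat 296 mm (x) by 309 mm (y), 27 mm thick, top face at z = 420 mm, on four round legs, each 26 mm in diameter. The legs rest on z = 0, each leg's axis is inset half a diameter from the nearest pair of seat edges (so the leg's bounding box is flush with the corner).

The bench is on the floor beside the table on its +y side. The stool is on top of the table, centred.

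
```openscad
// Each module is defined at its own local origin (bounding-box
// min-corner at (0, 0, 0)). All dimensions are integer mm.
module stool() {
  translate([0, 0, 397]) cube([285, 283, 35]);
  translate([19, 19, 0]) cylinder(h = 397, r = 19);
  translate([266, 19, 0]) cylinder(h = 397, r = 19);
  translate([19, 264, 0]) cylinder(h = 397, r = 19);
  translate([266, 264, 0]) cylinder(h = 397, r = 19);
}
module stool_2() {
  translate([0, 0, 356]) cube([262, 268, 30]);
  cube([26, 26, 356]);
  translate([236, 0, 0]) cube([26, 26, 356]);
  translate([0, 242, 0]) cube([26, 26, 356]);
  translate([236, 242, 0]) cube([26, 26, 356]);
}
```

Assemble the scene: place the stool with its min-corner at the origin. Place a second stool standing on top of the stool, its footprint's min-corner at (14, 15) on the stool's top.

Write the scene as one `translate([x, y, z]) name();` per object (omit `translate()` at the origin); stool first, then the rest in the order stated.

stool();
translate([14, 15, 432]) stool_2();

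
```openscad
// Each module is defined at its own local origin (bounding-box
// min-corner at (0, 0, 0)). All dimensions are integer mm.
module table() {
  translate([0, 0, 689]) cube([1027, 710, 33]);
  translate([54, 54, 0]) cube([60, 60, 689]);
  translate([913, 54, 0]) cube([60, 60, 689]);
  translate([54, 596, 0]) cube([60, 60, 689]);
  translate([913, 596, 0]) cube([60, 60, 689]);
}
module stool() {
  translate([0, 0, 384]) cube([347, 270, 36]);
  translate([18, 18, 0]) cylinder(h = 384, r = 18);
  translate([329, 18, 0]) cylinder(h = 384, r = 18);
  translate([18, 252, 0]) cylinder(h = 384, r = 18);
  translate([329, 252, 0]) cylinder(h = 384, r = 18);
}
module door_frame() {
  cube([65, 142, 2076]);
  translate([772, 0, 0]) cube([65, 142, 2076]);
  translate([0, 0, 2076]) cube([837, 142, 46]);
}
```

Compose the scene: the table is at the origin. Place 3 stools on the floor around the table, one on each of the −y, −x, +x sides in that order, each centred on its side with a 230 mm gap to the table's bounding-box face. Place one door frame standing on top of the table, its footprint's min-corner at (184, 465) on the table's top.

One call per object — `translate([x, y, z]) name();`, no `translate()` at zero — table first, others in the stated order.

table();
translate([340, -500, 0]) stool();
translate([-577, 220, 0]) stool();
translate([1257, 220, 0]) stool();
translate([184, 465, 722]) door_frame();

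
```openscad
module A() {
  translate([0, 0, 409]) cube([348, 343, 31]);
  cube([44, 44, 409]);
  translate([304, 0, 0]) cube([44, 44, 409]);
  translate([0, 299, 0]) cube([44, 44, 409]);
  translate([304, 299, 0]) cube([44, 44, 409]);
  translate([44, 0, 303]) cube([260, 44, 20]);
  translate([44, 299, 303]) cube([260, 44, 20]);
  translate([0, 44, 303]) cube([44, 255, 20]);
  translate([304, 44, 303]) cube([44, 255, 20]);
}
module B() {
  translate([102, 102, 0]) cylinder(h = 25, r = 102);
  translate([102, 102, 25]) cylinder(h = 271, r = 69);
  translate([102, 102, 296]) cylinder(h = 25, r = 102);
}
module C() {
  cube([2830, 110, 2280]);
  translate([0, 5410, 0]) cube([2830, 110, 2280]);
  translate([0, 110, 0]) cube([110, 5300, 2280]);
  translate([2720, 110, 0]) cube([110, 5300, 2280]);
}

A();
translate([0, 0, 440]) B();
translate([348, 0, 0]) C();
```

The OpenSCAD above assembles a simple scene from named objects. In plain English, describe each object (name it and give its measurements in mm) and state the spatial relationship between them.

A is a four-legged stool. The seat is a 348×343×31 mm slab whose top surface is at z = 440 mm; four square legs, each 44×44 mm in cross-section, run from the floor (z = 0) to the underside of the seat, each flush with a corner of the seat. Four stretchers, 44 mm wide and 20 mm tall, connect adjacent legs with their undersides at z = 303 mm, each running between the inner faces of the legs it joins and aligned with the legs' outer faces on the other axis.

B is a spool: two coaxial disc flanges of radius 102 mm and thickness 25 mm, joined by a core cylinder of radius 69 mm and height 271 mm. The lower flange rests on z = 0 and the three cylinders share a vertical axis.

C is a box-shaped house frame (walls only): outside footprint 2830×5520 mm, wall height 2280 mm, wall thickness 110 mm. The two y-facing walls run the full x-width; the two x-facing walls fit between the inner faces of the y-facing walls.

The spool is on top of the stool. The house frame is against the stool's +x side, with their −y faces flush.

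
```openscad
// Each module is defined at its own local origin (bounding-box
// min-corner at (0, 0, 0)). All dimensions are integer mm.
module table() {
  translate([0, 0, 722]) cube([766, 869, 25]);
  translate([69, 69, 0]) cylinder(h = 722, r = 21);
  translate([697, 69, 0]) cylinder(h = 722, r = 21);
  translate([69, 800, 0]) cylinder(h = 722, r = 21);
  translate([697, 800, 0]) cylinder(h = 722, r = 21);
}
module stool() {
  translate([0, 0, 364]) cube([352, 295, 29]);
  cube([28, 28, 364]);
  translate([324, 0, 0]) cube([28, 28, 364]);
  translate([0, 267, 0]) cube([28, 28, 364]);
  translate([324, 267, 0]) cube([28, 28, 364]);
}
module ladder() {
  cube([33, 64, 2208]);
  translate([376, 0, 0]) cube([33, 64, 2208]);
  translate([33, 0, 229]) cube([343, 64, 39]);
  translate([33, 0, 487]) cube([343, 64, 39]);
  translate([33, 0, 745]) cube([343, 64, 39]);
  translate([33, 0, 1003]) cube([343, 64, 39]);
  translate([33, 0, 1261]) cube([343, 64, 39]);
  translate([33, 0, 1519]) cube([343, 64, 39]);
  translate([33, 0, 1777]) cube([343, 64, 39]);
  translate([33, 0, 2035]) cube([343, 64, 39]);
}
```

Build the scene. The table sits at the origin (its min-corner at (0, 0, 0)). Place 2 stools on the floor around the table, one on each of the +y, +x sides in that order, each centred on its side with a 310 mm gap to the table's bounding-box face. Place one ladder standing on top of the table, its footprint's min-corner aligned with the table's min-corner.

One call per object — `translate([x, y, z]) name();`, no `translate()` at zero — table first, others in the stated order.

table();
translate([207, 1179, 0]) stool();
translate([1076, 287, 0]) stool();
translate([0, 0, 747]) ladder();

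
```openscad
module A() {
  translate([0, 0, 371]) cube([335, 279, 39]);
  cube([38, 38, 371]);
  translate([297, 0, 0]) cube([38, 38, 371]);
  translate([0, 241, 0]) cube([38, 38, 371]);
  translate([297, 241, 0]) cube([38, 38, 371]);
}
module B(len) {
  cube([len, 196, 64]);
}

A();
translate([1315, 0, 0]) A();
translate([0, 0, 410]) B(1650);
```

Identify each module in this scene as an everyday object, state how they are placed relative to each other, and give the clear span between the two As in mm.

Second stool starts at x = 1315; first ends at x = 335; clear span = 1315 − 335 = 980 mm.

A is a stool. B is a beam. A beam spans the tops of two stools. The clear span between the two stools is 980 mm.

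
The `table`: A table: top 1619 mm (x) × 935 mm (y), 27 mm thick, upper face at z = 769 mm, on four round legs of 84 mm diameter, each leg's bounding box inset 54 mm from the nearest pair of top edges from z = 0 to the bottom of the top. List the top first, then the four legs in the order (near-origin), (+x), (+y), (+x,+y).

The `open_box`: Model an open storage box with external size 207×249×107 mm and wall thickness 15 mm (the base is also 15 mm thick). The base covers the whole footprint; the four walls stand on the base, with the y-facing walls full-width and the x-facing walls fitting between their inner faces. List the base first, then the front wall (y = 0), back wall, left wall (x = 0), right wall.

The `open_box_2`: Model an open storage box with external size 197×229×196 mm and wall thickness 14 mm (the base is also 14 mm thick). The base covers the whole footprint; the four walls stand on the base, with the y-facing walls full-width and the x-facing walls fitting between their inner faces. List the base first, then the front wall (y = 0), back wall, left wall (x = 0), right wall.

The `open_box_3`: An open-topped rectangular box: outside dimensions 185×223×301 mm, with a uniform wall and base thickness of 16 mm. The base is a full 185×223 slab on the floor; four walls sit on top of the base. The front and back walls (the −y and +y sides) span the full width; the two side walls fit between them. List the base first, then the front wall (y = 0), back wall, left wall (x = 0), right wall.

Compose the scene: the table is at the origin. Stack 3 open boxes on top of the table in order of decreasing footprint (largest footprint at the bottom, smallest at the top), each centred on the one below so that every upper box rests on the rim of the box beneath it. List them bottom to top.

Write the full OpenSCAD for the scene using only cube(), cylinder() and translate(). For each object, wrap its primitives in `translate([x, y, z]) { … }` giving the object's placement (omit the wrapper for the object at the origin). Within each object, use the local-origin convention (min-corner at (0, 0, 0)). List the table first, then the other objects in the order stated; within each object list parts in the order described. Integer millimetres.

translate([0, 0, 742]) cube([1619, 935, 27]);
translate([96, 96, 0]) cylinder(h = 742, r = 42);
translate([1523, 96, 0]) cylinder(h = 742, r = 42);
translate([96, 839, 0]) cylinder(h = 742, r = 42);
translate([1523, 839, 0]) cylinder(h = 742, r = 42);
translate([706, 343, 769]) {
  cube([207, 249, 15]);
  translate([0, 0, 15]) cube([207, 15, 92]);
  translate([0, 234, 15]) cube([207, 15, 92]);
  translate([0, 15, 15]) cube([15, 219, 92]);
  translate([192, 15, 15]) cube([15, 219, 92]);
}
translate([711, 353, 876]) {
  cube([197, 229, 14]);
  translate([0, 0, 14]) cube([197, 14, 182]);
  translate([0, 215, 14]) cube([197, 14, 182]);
  translate([0, 14, 14]) cube([14, 201, 182]);
  translate([183, 14, 14]) cube([14, 201, 182]);
}
translate([717, 356, 1072]) {
  cube([185, 223, 16]);
  translate([0, 0, 16]) cube([185, 16, 285]);
  translate([0, 207, 16]) cube([185, 16, 285]);
  translate([0, 16, 16]) cube([16, 191, 285]);
  translate([169, 16, 16]) cube([16, 191, 285]);
}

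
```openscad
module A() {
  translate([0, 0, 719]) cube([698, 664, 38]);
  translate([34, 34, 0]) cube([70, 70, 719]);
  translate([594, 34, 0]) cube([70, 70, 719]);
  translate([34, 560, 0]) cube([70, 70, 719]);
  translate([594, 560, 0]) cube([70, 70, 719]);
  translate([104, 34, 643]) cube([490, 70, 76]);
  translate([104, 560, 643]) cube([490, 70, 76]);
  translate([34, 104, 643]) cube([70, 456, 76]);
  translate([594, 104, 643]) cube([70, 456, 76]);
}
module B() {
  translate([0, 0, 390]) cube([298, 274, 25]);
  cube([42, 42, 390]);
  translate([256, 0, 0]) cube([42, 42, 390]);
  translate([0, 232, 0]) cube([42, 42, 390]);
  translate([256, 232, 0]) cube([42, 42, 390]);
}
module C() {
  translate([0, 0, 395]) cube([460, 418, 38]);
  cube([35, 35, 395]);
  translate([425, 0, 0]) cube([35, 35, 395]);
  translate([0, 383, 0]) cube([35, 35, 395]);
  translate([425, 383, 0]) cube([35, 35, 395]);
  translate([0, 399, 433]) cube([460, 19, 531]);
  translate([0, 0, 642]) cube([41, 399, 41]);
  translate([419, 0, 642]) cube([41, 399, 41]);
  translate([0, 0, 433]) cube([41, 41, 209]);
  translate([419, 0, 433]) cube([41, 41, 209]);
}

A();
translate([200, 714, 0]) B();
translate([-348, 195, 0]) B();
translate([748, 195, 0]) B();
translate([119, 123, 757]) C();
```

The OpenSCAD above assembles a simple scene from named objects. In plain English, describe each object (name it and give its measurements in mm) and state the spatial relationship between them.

A is a table: top 698 mm (x) × 664 mm (y), 38 mm thick, upper face at z = 757 mm, on four 70×70 mm square legs, each inset 34 mm from the nearest pair of top edges, running from z = 0 to the bottom of the top. Four apron rails, 70 mm thick and 76 mm tall, run between adjacent legs with their top edges flush with the underside of the top and their outer faces flush with the legs' outer faces.

B is a four-legged stool. The seat is 298×274 mm, 25 mm thick, top at z = 415 mm. It stands on four square legs, each 42×42 mm in cross-section, from z = 0 to the seat underside, each flush with a corner of the seat.

C is a chair. The seat is a 460×418×38 mm slab with its top at z = 433 mm, on four 35×35 mm corner legs (flush with the seat edges, standing on z = 0). A flat backrest 19 mm thick, 531 mm tall, spans the full seat width and rises from the seat top along its +y edge, rear face flush with the rear of the seat. Two armrests of 41×41 mm section run along each side from the seat's front edge to the front of the backrest, top faces 250 mm above the seat top and outer faces flush with the seat's x-edges; a 41×41 mm post under the front of each armrest stands on the seat at the front corner.

Three stools sit around the table at the +y, −x, +x sides. The chair is on top of the table, centred.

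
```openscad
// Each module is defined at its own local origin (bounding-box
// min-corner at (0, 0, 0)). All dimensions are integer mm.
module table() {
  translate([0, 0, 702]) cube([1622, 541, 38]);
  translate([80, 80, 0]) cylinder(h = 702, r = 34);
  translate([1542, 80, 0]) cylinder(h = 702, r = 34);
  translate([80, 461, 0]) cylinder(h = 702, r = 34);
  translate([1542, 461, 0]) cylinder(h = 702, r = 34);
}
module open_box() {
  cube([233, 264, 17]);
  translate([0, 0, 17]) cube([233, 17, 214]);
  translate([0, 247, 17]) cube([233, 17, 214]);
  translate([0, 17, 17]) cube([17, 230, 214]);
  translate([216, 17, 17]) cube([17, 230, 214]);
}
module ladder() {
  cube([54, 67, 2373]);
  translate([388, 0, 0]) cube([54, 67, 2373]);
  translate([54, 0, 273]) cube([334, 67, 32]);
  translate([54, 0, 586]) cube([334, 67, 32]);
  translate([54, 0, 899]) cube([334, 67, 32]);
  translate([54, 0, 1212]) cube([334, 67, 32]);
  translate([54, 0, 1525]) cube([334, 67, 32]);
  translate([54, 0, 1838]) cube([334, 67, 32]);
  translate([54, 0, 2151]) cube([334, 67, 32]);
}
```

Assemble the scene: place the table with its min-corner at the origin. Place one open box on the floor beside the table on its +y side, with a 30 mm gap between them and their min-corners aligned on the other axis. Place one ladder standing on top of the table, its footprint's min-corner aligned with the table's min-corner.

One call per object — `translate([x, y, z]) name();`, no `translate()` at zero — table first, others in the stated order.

table();
translate([0, 571, 0]) open_box();
translate([0, 0, 740]) ladder();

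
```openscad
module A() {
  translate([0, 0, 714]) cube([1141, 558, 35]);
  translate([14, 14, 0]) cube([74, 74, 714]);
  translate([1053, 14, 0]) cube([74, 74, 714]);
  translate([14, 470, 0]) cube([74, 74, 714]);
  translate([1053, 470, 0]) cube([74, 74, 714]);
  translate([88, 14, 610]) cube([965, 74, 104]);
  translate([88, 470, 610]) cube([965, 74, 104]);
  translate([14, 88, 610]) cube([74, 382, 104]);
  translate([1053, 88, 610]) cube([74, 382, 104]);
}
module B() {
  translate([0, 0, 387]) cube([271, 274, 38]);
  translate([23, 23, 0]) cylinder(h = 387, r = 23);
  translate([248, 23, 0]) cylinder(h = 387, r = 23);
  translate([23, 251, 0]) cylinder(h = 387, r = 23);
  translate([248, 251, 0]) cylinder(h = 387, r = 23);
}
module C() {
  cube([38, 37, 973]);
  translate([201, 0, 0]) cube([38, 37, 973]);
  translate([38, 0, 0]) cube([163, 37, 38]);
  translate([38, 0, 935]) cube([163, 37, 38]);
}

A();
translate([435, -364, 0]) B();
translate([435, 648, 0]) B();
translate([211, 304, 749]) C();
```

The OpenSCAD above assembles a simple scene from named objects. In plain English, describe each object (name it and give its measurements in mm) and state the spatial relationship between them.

A is a rectangular dining table. The top is 1141×558×35 mm with its upper surface at z = 749 mm. It stands on four 74×74 mm square legs, each inset 14 mm from the nearest pair of top edges, running from the floor to the underside of the top. Four apron rails, 74 mm thick and 104 mm tall, run between adjacent legs with their top edges flush with the underside of the top and their outer faces flush with the legs' outer faces.

B is a four-legged stool. The seat is a 271×274×38 mm slab whose top surface is at z = 425 mm; four round legs, each 46 mm in diameter, run from the floor (z = 0) to the underside of the seat, each leg's axis is inset half a diameter from the nearest pair of seat edges (so the leg's bounding box is flush with the corner).

C is a rectangular picture frame lying in the x–z plane (depth along y). The opening is 163 mm wide (x) by 897 mm tall (z), surrounded by a border 38 mm wide on all four sides. The frame is 37 mm deep and is made of two full-height vertical stiles with two horizontal rails fitted between them.

Two stools sit around the table at the −y, +y sides. The picture frame is on top of the table.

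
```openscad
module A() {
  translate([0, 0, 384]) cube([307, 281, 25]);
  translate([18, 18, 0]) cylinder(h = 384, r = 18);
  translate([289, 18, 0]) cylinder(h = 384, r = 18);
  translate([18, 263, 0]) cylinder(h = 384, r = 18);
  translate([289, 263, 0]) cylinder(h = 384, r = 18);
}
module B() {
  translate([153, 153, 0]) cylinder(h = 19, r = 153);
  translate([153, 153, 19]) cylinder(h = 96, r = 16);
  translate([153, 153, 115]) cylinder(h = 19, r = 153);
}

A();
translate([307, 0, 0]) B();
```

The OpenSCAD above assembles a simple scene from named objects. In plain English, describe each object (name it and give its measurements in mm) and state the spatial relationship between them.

A is a four-legged stool. The seat is a 307×281×25 mm slab whose top surface is at z = 409 mm; four round legs, each 36 mm in diameter, run from the floor (z = 0) to the underside of the seat, each leg's axis is inset half a diameter from the nearest pair of seat edges (so the leg's bounding box is flush with the corner).

B is a spool: two coaxial disc flanges of radius 153 mm and thickness 19 mm, joined by a core cylinder of radius 16 mm and height 96 mm. The lower flange rests on z = 0 and the three cylinders share a vertical axis.

The spool is against the stool's +x side, with their −y faces flush.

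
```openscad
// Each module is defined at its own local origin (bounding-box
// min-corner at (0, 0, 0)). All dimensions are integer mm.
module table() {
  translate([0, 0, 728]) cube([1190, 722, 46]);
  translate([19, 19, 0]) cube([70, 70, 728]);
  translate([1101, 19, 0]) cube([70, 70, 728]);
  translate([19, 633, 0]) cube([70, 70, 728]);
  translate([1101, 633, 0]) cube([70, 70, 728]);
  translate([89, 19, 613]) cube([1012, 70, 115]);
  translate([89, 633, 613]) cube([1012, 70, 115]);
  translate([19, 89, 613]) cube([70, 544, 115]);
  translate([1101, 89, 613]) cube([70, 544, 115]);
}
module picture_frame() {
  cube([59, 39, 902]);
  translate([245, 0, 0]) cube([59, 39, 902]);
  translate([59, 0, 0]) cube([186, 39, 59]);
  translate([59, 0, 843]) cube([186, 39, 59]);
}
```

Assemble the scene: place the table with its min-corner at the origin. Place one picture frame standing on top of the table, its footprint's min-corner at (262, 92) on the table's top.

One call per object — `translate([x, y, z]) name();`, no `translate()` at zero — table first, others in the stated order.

table();
translate([262, 92, 774]) picture_frame();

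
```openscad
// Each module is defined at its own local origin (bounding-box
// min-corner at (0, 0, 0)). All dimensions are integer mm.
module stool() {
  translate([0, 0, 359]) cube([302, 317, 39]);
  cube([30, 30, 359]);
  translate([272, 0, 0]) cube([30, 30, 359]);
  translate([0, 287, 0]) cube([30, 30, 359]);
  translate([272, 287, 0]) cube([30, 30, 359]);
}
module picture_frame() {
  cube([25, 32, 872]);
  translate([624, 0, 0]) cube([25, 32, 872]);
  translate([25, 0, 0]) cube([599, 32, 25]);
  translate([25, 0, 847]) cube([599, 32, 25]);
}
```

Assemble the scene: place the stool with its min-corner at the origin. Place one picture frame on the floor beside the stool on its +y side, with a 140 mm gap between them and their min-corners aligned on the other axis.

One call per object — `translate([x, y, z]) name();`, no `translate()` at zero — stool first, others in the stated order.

stool();
translate([0, 457, 0]) picture_frame();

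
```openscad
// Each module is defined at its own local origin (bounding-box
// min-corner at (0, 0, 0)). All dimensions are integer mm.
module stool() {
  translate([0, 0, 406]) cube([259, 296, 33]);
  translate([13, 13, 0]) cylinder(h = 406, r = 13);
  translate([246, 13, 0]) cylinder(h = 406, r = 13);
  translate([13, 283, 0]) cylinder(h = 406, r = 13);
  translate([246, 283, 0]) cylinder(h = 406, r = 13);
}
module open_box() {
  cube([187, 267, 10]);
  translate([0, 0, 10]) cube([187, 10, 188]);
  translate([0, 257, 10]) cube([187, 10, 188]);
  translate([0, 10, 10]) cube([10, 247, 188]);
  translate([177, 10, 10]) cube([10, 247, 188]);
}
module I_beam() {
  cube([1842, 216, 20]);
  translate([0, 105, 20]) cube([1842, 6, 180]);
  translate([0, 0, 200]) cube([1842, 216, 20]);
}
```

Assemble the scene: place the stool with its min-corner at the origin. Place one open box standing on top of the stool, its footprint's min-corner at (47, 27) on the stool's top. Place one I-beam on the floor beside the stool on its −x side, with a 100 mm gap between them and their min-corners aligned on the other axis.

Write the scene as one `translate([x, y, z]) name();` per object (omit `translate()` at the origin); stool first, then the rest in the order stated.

stool();
translate([47, 27, 439]) open_box();
translate([-1942, 0, 0]) I_beam();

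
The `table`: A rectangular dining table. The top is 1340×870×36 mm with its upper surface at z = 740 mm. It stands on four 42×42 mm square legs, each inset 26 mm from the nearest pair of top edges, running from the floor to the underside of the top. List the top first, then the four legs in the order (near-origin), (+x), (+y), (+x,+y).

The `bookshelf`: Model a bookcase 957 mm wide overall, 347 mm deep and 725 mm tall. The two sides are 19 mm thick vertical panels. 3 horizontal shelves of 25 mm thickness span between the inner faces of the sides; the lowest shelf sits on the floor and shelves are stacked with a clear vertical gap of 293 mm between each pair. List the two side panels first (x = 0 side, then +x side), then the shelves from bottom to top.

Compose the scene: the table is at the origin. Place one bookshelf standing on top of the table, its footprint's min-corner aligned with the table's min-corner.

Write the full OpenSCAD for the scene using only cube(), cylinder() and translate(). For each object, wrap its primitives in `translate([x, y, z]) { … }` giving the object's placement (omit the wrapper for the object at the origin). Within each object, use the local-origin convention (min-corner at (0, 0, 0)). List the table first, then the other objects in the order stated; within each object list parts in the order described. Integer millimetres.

translate([0, 0, 704]) cube([1340, 870, 36]);
translate([26, 26, 0]) cube([42, 42, 704]);
translate([1272, 26, 0]) cube([42, 42, 704]);
translate([26, 802, 0]) cube([42, 42, 704]);
translate([1272, 802, 0]) cube([42, 42, 704]);
translate([0, 0, 740]) {
  cube([19, 347, 725]);
  translate([938, 0, 0]) cube([19, 347, 725]);
  translate([19, 0, 0]) cube([919, 347, 25]);
  translate([19, 0, 318]) cube([919, 347, 25]);
  translate([19, 0, 636]) cube([919, 347, 25]);
}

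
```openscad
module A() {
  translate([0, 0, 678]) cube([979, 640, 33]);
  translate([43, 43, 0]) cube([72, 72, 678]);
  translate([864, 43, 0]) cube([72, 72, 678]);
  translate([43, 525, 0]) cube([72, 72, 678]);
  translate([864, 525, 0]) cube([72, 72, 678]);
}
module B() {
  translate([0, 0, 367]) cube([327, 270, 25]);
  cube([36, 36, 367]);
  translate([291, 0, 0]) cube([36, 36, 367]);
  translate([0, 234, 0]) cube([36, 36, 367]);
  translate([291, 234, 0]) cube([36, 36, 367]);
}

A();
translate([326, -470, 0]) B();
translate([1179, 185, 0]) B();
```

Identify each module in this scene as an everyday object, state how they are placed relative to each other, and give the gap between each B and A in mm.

A is a table. B is a stool. Two stools sit around the table at the −y, +x sides. The gap between each stool and the table is 200 mm.

Each stool's nearest face is 200 mm from the table's bounding box.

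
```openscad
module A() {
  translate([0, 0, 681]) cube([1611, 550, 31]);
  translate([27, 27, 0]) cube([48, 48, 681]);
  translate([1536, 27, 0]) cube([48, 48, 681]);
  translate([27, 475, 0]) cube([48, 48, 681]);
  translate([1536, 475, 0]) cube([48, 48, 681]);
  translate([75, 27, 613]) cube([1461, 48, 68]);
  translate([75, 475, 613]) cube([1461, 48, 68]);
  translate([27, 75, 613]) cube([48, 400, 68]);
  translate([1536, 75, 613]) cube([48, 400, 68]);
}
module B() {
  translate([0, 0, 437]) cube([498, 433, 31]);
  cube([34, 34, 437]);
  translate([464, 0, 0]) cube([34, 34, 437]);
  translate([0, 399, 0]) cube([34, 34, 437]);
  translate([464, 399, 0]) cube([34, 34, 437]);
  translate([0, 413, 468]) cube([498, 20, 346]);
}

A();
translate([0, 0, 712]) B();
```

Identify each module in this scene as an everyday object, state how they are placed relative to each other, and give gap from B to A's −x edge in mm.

A is a table. B is a chair. The chair is on top of the table. The gap from the chair to the table's −x edge is 0 mm.

The chair's min-x is at 0; the table's min-x is 0; gap = 0 mm.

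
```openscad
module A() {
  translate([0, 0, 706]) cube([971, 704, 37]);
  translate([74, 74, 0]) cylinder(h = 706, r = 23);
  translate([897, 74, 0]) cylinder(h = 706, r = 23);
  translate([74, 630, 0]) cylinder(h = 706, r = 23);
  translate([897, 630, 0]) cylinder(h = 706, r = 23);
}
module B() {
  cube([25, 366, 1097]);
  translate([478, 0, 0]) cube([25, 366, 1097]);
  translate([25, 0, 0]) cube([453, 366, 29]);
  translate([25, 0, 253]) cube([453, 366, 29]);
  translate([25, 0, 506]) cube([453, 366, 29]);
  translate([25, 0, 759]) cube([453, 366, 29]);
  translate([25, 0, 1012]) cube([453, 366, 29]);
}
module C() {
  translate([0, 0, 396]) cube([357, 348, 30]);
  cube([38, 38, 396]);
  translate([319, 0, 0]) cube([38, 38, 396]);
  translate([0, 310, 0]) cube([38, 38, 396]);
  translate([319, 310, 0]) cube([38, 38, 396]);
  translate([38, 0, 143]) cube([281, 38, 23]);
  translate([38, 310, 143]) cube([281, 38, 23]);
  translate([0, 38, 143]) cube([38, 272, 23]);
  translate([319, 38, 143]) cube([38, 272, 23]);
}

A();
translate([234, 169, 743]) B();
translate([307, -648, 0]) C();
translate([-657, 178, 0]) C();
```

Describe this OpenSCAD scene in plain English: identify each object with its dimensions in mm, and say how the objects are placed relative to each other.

A is a table: top 971 mm (x) × 704 mm (y), 37 mm thick, upper face at z = 743 mm, on four round legs of 46 mm diameter, each leg's bounding box inset 51 mm from the nearest pair of top edges, running from z = 0 to the bottom of the top.

B is a bookshelf 503 mm wide overall, 366 mm deep and 1097 mm tall. The two sides are 25 mm thick vertical panels. 5 horizontal shelves of 29 mm thickness span between the inner faces of the sides; the lowest shelf sits on the floor and shelves are stacked with a clear vertical gap of 224 mm between each pair.

C is a four-legged stool. The seat is 357×348 mm, 30 mm thick, top at z = 426 mm. It stands on four square legs, each 38×38 mm in cross-section, from z = 0 to the seat underside, each flush with a corner of the seat. Four stretchers, 38 mm wide and 23 mm tall, connect adjacent legs with their undersides at z = 143 mm, each running between the inner faces of the legs it joins and aligned with the legs' outer faces on the other axis.

The bookshelf is on top of the table, centred. Two stools sit around the table at the −y, −x sides.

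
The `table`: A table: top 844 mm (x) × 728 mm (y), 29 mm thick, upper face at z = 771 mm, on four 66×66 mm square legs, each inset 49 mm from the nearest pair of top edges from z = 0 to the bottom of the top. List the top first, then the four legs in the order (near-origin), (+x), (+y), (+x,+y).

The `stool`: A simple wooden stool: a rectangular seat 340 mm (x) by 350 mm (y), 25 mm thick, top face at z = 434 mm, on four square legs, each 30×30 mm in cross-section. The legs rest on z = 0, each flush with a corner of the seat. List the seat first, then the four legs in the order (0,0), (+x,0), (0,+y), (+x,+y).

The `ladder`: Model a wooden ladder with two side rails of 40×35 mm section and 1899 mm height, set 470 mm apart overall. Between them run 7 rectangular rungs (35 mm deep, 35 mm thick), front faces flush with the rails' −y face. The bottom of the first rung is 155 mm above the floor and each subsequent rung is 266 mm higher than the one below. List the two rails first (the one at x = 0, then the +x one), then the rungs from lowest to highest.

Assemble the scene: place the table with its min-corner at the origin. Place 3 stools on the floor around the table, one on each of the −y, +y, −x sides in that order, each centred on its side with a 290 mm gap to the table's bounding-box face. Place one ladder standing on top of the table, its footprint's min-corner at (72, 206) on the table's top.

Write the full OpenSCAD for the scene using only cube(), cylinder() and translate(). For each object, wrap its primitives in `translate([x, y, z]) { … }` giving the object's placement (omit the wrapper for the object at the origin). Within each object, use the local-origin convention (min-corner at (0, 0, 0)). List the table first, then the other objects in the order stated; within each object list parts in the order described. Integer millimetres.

translate([0, 0, 742]) cube([844, 728, 29]);
translate([49, 49, 0]) cube([66, 66, 742]);
translate([729, 49, 0]) cube([66, 66, 742]);
translate([49, 613, 0]) cube([66, 66, 742]);
translate([729, 613, 0]) cube([66, 66, 742]);
translate([252, -640, 0]) {
  translate([0, 0, 409]) cube([340, 350, 25]);
  cube([30, 30, 409]);
  translate([310, 0, 0]) cube([30, 30, 409]);
  translate([0, 320, 0]) cube([30, 30, 409]);
  translate([310, 320, 0]) cube([30, 30, 409]);
}
translate([252, 1018, 0]) {
  translate([0, 0, 409]) cube([340, 350, 25]);
  cube([30, 30, 409]);
  translate([310, 0, 0]) cube([30, 30, 409]);
  translate([0, 320, 0]) cube([30, 30, 409]);
  translate([310, 320, 0]) cube([30, 30, 409]);
}
translate([-630, 189, 0]) {
  translate([0, 0, 409]) cube([340, 350, 25]);
  cube([30, 30, 409]);
  translate([310, 0, 0]) cube([30, 30, 409]);
  translate([0, 320, 0]) cube([30, 30, 409]);
  translate([310, 320, 0]) cube([30, 30, 409]);
}
translate([72, 206, 771]) {
  cube([40, 35, 1899]);
  translate([430, 0, 0]) cube([40, 35, 1899]);
  translate([40, 0, 155]) cube([390, 35, 35]);
  translate([40, 0, 421]) cube([390, 35, 35]);
  translate([40, 0, 687]) cube([390, 35, 35]);
  translate([40, 0, 953]) cube([390, 35, 35]);
  translate([40, 0, 1219]) cube([390, 35, 35]);
  translate([40, 0, 1485]) cube([390, 35, 35]);
  translate([40, 0, 1751]) cube([390, 35, 35]);
}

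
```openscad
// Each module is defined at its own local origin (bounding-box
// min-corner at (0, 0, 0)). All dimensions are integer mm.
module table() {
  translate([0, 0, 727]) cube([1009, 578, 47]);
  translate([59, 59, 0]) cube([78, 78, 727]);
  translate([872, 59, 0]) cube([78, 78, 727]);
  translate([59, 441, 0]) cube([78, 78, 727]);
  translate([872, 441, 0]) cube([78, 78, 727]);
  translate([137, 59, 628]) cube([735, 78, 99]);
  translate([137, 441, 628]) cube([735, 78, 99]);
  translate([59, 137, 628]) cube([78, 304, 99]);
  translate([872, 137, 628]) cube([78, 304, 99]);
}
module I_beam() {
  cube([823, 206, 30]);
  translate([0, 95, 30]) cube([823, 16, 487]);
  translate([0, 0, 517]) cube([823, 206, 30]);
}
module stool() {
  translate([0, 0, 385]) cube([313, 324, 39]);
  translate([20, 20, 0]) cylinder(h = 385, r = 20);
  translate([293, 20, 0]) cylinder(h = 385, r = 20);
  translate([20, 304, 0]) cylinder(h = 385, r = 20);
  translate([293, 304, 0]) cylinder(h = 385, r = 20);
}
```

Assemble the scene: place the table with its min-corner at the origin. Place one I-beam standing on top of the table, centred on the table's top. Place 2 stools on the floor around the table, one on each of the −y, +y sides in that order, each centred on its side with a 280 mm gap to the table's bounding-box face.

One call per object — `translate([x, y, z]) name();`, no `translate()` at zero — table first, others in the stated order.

table();
translate([93, 186, 774]) I_beam();
translate([348, -604, 0]) stool();
translate([348, 858, 0]) stool();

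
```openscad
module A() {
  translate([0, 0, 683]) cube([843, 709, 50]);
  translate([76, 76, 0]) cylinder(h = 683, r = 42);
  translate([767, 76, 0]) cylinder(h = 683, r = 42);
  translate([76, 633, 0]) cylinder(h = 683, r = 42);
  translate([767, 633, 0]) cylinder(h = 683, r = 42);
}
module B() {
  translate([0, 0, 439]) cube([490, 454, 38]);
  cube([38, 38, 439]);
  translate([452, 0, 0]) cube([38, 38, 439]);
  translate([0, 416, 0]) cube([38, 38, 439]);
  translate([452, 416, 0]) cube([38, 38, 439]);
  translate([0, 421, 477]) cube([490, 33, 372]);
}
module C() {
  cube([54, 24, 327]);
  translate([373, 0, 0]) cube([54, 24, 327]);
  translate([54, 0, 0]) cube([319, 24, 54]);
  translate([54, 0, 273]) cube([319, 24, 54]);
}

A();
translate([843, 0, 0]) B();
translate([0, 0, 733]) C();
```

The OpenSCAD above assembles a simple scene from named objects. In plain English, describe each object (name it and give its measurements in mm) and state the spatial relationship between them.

A is a rectangular dining table. The top is 843×709×50 mm with its upper surface at z = 733 mm. It stands on four round legs of 84 mm diameter, each leg's bounding box inset 34 mm from the nearest pair of top edges, running from the floor to the underside of the top.

B is a chair: 490×454 mm seat, 38 mm thick, top at z = 477 mm, on four 38 mm square corner legs flush with the seat edges. A 33 mm thick backrest slab spans the full seat width, extending 372 mm above the seat top, its back face flush with the seat's +y edge.

C is a rectangular picture frame lying in the x–z plane (depth along y). The opening is 319 mm wide (x) by 219 mm tall (z), surrounded by a border 54 mm wide on all four sides. The frame is 24 mm deep and is made of two full-height vertical stiles with two horizontal rails fitted between them.

The chair is against the table's +x side, with their −y faces flush. The picture frame is on top of the table.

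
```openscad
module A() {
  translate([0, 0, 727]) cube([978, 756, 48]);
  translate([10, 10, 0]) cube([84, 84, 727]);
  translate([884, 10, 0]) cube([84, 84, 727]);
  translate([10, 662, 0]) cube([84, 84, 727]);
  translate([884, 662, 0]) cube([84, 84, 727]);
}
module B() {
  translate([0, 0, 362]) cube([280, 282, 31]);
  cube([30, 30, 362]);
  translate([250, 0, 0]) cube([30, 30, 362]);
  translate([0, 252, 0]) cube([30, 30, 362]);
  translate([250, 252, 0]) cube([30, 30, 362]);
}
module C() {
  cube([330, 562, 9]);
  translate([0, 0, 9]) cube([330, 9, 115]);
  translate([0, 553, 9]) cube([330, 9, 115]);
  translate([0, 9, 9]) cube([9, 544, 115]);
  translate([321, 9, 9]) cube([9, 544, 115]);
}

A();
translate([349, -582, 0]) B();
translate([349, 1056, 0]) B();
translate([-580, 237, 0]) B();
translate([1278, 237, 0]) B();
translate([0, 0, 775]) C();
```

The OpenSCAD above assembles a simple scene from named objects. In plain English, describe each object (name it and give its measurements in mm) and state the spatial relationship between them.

A is a rectangular dining table. The top is 978×756×48 mm with its upper surface at z = 775 mm. It stands on four 84×84 mm square legs, each inset 10 mm from the nearest pair of top edges, running from the floor to the underside of the top.

B is a four-legged stool. The seat is a 280×282×31 mm slab whose top surface is at z = 393 mm; four square legs, each 30×30 mm in cross-section, run from the floor (z = 0) to the underside of the seat, each flush with a corner of the seat.

C is an open-topped rectangular box: outside dimensions 330×562×124 mm, with a uniform wall and base thickness of 9 mm. The base is a full 330×562 slab on the floor; four walls sit on top of the base. The front and back walls (the −y and +y sides) span the full width; the two side walls fit between them.

Four stools sit around the table at the −y, +y, −x, +x sides. The open box is on top of the table.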